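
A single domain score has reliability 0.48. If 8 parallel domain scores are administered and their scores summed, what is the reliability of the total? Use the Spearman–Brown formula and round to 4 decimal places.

ρ_k = kρ / (1 + (k−1)ρ) = 8·0.48 / (1 + 7·0.48) = 3.840 / 4.360 = 0.8807.

0.8807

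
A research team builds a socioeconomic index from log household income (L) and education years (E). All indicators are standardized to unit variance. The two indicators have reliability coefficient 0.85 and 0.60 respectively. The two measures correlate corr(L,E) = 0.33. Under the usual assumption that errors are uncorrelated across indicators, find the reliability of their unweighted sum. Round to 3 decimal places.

0.793

Var(L+E) = 2 + 2·[0.33] = 2 + 0.66 = 2.66.
Because errors are independent across components, Cov(Tᵢ,Tⱼ) = Cov(Xᵢ,Xⱼ); the off-diagonal part of the true-score variance is the same as above.
True-score variance = [0.85 + 0.60] + 0.66 = 1.45 + 0.66 = 2.11.
Reliability = 2.11 / 2.66 = 0.793.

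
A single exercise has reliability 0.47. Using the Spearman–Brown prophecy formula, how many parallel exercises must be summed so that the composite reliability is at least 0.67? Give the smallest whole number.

3

k ≥ ρ*(1−ρ₁)/(ρ₁(1−ρ*)) = 0.67·0.53 / (0.47·0.33) = 2.289.
Smallest integer k = 3.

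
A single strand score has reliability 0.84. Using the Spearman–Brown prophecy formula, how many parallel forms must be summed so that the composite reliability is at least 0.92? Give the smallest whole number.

3

k ≥ ρ*(1−ρ₁)/(ρ₁(1−ρ*)) = 0.92·0.16 / (0.84·0.08) = 2.190.
Smallest integer k = 3.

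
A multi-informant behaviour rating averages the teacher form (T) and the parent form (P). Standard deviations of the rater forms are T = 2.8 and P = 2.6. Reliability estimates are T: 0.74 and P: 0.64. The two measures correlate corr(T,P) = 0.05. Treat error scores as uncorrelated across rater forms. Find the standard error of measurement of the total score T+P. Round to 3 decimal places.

2.115

Var(total) = 14.6 + 0.728 = 15.328.
True-score variance = 10.128 + 0.728 = 10.856, so reliability = 0.7082.
Error variance = 15.328 − 10.856 = 4.472; SEM = √4.472 = 2.115.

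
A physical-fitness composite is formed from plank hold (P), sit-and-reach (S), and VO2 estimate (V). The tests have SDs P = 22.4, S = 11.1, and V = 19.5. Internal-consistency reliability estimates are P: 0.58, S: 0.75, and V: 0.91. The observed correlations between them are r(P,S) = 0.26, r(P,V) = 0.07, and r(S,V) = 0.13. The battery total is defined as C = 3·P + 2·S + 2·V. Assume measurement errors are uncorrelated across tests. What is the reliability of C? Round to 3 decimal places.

0.727

Var(C) = 3²·22.4² + 2²·11.1² + 2²·19.5² + 2·[6·22.4·11.1·0.26 + 6·22.4·19.5·0.07 + 4·11.1·19.5·0.13] = 6529.68 + 1367.78 = 7897.46.
With uncorrelated errors the cross-covariances are all true-score covariance, so they carry over unchanged; only the diagonal terms shrink to ρᵢσᵢ².
True-score variance = [3²·22.4²·0.58 + 2²·11.1²·0.75 + 2²·19.5²·0.91] + 1367.78 = 4372.93 + 1367.78 = 5740.7.
Reliability = 5740.7 / 7897.46 = 0.727.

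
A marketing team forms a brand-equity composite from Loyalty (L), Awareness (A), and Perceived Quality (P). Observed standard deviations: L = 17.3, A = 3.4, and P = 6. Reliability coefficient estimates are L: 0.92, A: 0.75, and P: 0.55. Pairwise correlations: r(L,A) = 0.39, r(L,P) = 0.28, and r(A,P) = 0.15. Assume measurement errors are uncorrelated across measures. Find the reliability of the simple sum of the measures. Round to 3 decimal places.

0.906

Var(L+A+P) = 17.3² + 3.4² + 6² + 2·[17.3·3.4·0.39 + 17.3·6·0.28 + 3.4·6·0.15] = 346.85 + 110.128 = 456.978.
With uncorrelated errors the cross-covariances are all true-score covariance, so they carry over unchanged; only the diagonal terms shrink to ρᵢσᵢ².
True-score variance = [17.3²·0.92 + 3.4²·0.75 + 6²·0.55] + 110.128 = 303.817 + 110.128 = 413.944.
Reliability = 413.944 / 456.978 = 0.906.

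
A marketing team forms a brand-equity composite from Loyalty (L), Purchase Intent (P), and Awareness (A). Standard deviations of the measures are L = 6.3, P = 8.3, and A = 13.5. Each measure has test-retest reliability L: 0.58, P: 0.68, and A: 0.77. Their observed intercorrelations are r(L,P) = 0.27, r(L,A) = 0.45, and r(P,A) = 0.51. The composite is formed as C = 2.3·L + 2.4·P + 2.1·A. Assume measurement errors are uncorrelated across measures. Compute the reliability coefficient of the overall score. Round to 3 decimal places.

Var(C) = 2.3²·6.3² + 2.4²·8.3² + 2.1²·13.5² + 2·[5.52·6.3·8.3·0.27 + 4.83·6.3·13.5·0.45 + 5.04·8.3·13.5·0.51] = 1410.49 + 1101.61 = 2512.09.
With uncorrelated errors the cross-covariances are all true-score covariance, so they carry over unchanged; only the diagonal terms shrink to ρᵢσᵢ².
True-score variance = [2.3²·6.3²·0.58 + 2.4²·8.3²·0.68 + 2.1²·13.5²·0.77] + 1101.61 = 1010.47 + 1101.61 = 2112.08.
Reliability = 2112.08 / 2512.09 = 0.841.

0.841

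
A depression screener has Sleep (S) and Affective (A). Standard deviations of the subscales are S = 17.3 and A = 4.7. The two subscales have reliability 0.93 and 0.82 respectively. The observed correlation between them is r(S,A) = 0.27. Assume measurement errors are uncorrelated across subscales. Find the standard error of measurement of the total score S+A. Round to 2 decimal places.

4.99

Var(total) = 321.38 + 43.9074 = 365.287.
True-score variance = 296.454 + 43.9074 = 340.361, so reliability = 0.9318.
Error variance = 365.287 − 340.361 = 24.9265; SEM = √24.9265 = 4.99.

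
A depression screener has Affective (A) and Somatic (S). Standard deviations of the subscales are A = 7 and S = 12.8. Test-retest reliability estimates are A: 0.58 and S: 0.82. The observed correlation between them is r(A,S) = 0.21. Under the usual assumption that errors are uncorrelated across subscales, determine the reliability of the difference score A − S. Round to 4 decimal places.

0.7142

Var(A−S) = 7² + 12.8² − 2·7·12.8·0.21 = 212.84 − 37.632 = 175.208.
Because errors are independent across components, Cov(Tᵢ,Tⱼ) = Cov(Xᵢ,Xⱼ); the off-diagonal part of the true-score variance is the same as above.
True-score variance = [7²·0.58 + 12.8²·0.82] − 37.632 = 162.769 − 37.632 = 125.137.
Reliability = 125.137 / 175.208 = 0.7142.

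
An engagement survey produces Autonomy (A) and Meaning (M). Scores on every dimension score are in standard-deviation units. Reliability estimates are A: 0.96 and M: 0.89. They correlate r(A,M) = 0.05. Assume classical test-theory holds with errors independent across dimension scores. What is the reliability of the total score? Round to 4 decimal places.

Var(A+M) = 2 + 2·[0.05] = 2 + 0.1 = 2.1.
With uncorrelated errors the cross-covariances are all true-score covariance, so they carry over unchanged; only the diagonal terms shrink to ρᵢσᵢ².
True-score variance = [0.96 + 0.89] + 0.1 = 1.85 + 0.1 = 1.95.
Reliability = 1.95 / 2.1 = 0.9286.

0.9286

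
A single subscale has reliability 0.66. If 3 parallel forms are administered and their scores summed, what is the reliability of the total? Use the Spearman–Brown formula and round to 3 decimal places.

ρ_k = kρ / (1 + (k−1)ρ) = 3·0.66 / (1 + 2·0.66) = 1.980 / 2.320 = 0.853.

0.853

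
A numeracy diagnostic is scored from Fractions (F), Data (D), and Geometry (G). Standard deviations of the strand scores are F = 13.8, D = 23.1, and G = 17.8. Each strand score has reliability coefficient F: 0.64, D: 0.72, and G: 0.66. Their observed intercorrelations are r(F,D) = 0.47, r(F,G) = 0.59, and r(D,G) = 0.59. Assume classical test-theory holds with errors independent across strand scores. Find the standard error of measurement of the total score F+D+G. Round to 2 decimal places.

Var(total) = 1040.89 + 1074.7 = 2115.59.
True-score variance = 715.195 + 1074.7 = 1789.9, so reliability = 0.8461.
Error variance = 2115.59 − 1789.9 = 325.695; SEM = √325.695 = 18.05.

18.05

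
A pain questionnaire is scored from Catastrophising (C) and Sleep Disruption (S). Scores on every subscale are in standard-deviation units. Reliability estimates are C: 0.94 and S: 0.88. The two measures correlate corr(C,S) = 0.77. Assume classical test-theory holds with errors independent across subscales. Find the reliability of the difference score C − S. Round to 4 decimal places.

0.6087

Var(C−S) = 1 + 1 − 2·0.77 = 2 − 1.54 = 0.46.
With uncorrelated errors the cross-covariances are all true-score covariance, so they carry over unchanged; only the diagonal terms shrink to ρᵢσᵢ².
True-score variance = [0.94 + 0.88] − 1.54 = 1.82 − 1.54 = 0.28.
Reliability = 0.28 / 0.46 = 0.6087.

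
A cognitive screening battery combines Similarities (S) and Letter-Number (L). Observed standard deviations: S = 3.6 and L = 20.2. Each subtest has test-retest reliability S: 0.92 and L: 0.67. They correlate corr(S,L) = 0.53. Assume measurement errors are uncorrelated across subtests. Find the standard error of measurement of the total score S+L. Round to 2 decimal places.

Var(total) = 421 + 77.0832 = 498.083.
True-score variance = 285.31 + 77.0832 = 362.393, so reliability = 0.7276.
Error variance = 498.083 − 362.393 = 135.69; SEM = √135.69 = 11.65.

11.65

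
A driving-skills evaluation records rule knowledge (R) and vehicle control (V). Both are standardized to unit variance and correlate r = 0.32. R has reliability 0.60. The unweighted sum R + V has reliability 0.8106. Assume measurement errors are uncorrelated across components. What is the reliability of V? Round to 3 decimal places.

Var(R+V) = 2 + 2·0.32 = 2.640.
True-score variance = ρ_R + ρ_V + 2·0.32, so 0.8106 = (0.60 + ρ_V + 0.64) / 2.640.
ρ_V = 0.8106·2.640 − 0.60 − 0.64 = 0.900.

0.900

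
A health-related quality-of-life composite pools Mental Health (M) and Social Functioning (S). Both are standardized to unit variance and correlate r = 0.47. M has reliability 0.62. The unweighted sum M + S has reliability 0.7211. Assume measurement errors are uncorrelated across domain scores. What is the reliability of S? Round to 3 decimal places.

0.560

Var(M+S) = 2 + 2·0.47 = 2.940.
True-score variance = ρ_M + ρ_S + 2·0.47, so 0.7211 = (0.62 + ρ_S + 0.94) / 2.940.
ρ_S = 0.7211·2.940 − 0.62 − 0.94 = 0.560.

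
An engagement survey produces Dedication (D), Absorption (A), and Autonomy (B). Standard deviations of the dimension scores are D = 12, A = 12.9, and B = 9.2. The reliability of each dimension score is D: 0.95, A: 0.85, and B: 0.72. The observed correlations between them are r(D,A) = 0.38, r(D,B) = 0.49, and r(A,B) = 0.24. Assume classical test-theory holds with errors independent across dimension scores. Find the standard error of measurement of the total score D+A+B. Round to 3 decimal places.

7.474

Var(total) = 395.05 + 282.806 = 677.856.
True-score variance = 339.189 + 282.806 = 621.996, so reliability = 0.9176.
Error variance = 677.856 − 621.996 = 55.8607; SEM = √55.8607 = 7.474.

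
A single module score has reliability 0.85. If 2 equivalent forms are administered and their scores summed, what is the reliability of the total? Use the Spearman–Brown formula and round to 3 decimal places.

ρ_k = kρ / (1 + (k−1)ρ) = 2·0.85 / (1 + 1·0.85) = 1.700 / 1.850 = 0.919.

0.919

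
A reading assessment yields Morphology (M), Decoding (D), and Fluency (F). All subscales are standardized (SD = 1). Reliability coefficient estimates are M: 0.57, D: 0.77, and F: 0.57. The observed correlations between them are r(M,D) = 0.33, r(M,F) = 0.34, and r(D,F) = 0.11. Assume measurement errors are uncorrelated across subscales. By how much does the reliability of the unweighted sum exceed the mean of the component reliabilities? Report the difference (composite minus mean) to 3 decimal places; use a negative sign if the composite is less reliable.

Var(sum) = 3 + 1.56 = 4.56; true-score variance = 1.91 + 1.56 = 3.47; composite reliability = 0.7610.
Mean component reliability = 0.6367.
Difference = 0.7610 − 0.6367 = 0.124.

0.124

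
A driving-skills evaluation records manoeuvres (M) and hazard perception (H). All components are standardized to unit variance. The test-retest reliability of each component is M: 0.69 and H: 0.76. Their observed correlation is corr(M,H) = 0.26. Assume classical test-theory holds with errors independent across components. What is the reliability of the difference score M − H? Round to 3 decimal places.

0.628

Var(M−H) = 1 + 1 − 2·0.26 = 2 − 0.52 = 1.48.
Because errors are independent across components, Cov(Tᵢ,Tⱼ) = Cov(Xᵢ,Xⱼ); the off-diagonal part of the true-score variance is the same as above.
True-score variance = [0.69 + 0.76] − 0.52 = 1.45 − 0.52 = 0.93.
Reliability = 0.93 / 1.48 = 0.628.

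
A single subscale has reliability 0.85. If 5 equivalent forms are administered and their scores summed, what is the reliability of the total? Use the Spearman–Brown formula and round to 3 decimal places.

0.966

ρ_k = kρ / (1 + (k−1)ρ) = 5·0.85 / (1 + 4·0.85) = 4.250 / 4.400 = 0.966.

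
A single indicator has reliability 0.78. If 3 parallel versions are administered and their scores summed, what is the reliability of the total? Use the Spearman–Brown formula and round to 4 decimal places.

ρ_k = kρ / (1 + (k−1)ρ) = 3·0.78 / (1 + 2·0.78) = 2.340 / 2.560 = 0.9141.

0.9141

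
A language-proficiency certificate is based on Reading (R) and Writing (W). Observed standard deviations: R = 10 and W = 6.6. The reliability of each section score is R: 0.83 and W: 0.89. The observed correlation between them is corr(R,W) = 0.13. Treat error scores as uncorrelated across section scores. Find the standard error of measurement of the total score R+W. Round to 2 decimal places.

Var(total) = 143.56 + 17.16 = 160.72.
True-score variance = 121.768 + 17.16 = 138.928, so reliability = 0.8644.
Error variance = 160.72 − 138.928 = 21.7916; SEM = √21.7916 = 4.67.

4.67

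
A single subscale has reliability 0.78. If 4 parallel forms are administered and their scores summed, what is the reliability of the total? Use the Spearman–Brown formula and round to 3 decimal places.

ρ_k = kρ / (1 + (k−1)ρ) = 4·0.78 / (1 + 3·0.78) = 3.120 / 3.340 = 0.934.

0.934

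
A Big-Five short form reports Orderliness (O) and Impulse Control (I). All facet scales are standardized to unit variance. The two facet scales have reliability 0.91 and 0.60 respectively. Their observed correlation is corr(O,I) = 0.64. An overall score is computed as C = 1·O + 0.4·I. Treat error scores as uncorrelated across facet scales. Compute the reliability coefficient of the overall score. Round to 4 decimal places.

Var(C) = 1 + 0.4² + 2·[0.4·0.64] = 1.16 + 0.512 = 1.672.
Because errors are independent across components, Cov(Tᵢ,Tⱼ) = Cov(Xᵢ,Xⱼ); the off-diagonal part of the true-score variance is the same as above.
True-score variance = [0.91 + 0.4²·0.60] + 0.512 = 1.006 + 0.512 = 1.518.
Reliability = 1.518 / 1.672 = 0.9079.

0.9079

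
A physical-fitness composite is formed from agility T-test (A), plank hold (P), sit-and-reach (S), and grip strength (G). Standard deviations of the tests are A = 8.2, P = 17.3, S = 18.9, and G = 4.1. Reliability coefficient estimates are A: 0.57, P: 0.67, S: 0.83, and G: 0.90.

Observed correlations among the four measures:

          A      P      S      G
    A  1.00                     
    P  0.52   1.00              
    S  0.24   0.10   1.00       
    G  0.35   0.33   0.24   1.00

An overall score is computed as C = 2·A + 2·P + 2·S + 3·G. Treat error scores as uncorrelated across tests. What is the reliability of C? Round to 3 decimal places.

0.841

Var(C) = 2²·8.2² + 2²·17.3² + 2²·18.9² + 3²·4.1² + 2·[4·8.2·17.3·0.52 + 4·8.2·18.9·0.24 + 6·8.2·4.1·0.35 + 4·17.3·18.9·0.10 + 6·17.3·4.1·0.33 + 6·18.9·4.1·0.24] = 3046.25 + 1794.53 = 4840.78.
Because errors are independent across components, Cov(Tᵢ,Tⱼ) = Cov(Xᵢ,Xⱼ); the off-diagonal part of the true-score variance is the same as above.
True-score variance = [2²·8.2²·0.57 + 2²·17.3²·0.67 + 2²·18.9²·0.83 + 3²·4.1²·0.90] + 1794.53 = 2277.5 + 1794.53 = 4072.04.
Reliability = 4072.04 / 4840.78 = 0.841.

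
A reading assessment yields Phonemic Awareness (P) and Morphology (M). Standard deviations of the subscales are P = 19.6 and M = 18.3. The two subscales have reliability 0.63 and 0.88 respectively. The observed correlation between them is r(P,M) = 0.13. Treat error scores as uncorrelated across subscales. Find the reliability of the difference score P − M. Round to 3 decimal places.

Var(P−M) = 19.6² + 18.3² − 2·19.6·18.3·0.13 = 719.05 − 93.2568 = 625.793.
Under uncorrelated errors the observed covariances equal the true-score covariances, so only the own-variance terms attenuate.
True-score variance = [19.6²·0.63 + 18.3²·0.88] − 93.2568 = 536.724 − 93.2568 = 443.467.
Reliability = 443.467 / 625.793 = 0.709.

0.709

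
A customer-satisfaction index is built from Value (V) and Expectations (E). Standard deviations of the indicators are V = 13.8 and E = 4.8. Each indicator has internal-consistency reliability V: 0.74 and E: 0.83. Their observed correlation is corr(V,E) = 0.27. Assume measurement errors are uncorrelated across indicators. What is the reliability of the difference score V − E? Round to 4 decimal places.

0.6993

Var(V−E) = 13.8² + 4.8² − 2·13.8·4.8·0.27 = 213.48 − 35.7696 = 177.71.
Because errors are independent across components, Cov(Tᵢ,Tⱼ) = Cov(Xᵢ,Xⱼ); the off-diagonal part of the true-score variance is the same as above.
True-score variance = [13.8²·0.74 + 4.8²·0.83] − 35.7696 = 160.049 − 35.7696 = 124.279.
Reliability = 124.279 / 177.71 = 0.6993.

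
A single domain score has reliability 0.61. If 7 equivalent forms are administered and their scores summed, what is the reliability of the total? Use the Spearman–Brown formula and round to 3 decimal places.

ρ_k = kρ / (1 + (k−1)ρ) = 7·0.61 / (1 + 6·0.61) = 4.270 / 4.660 = 0.916.

0.916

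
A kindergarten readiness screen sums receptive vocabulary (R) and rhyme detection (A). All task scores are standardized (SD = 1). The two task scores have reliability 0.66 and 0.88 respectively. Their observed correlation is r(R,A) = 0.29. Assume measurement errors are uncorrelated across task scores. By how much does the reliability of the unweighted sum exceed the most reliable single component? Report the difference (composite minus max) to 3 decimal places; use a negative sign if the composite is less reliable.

-0.058

Var(sum) = 2 + 0.58 = 2.58; true-score variance = 1.54 + 0.58 = 2.12; composite reliability = 0.8217.
Max component reliability = 0.8800.
Difference = 0.8217 − 0.8800 = -0.058.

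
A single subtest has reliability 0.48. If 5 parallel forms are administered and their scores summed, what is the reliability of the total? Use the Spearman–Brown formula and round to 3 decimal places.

0.822

ρ_k = kρ / (1 + (k−1)ρ) = 5·0.48 / (1 + 4·0.48) = 2.400 / 2.920 = 0.822.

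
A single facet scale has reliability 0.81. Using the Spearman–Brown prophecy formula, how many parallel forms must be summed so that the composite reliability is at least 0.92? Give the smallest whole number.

3

k ≥ ρ*(1−ρ₁)/(ρ₁(1−ρ*)) = 0.92·0.19 / (0.81·0.08) = 2.698.
Smallest integer k = 3.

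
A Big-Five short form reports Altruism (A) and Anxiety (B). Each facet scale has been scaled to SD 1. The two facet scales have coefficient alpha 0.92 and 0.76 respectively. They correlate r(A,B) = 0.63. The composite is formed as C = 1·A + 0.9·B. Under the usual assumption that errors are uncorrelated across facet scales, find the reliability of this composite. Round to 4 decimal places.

Var(C) = 1 + 0.9² + 2·[0.9·0.63] = 1.81 + 1.134 = 2.944.
Under uncorrelated errors the observed covariances equal the true-score covariances, so only the own-variance terms attenuate.
True-score variance = [0.92 + 0.9²·0.76] + 1.134 = 1.5356 + 1.134 = 2.6696.
Reliability = 2.6696 / 2.944 = 0.9068.

0.9068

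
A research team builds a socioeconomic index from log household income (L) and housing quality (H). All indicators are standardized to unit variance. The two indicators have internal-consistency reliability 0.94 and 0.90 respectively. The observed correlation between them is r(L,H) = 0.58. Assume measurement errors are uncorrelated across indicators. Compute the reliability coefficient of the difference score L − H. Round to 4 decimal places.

Var(L−H) = 1 + 1 − 2·0.58 = 2 − 1.16 = 0.84.
Under uncorrelated errors the observed covariances equal the true-score covariances, so only the own-variance terms attenuate.
True-score variance = [0.94 + 0.90] − 1.16 = 1.84 − 1.16 = 0.68.
Reliability = 0.68 / 0.84 = 0.8095.

0.8095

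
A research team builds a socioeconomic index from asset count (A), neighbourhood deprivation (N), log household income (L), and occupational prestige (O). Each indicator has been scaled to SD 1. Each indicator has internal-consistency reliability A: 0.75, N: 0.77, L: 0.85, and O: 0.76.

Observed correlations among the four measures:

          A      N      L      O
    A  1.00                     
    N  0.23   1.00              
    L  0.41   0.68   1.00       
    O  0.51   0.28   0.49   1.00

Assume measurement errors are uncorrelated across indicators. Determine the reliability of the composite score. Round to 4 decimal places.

0.9054

Var(A+N+L+O) = 4 + 2·[0.23 + 0.41 + 0.51 + 0.68 + 0.28 + 0.49] = 4 + 5.2 = 9.2.
With uncorrelated errors the cross-covariances are all true-score covariance, so they carry over unchanged; only the diagonal terms shrink to ρᵢσᵢ².
True-score variance = [0.75 + 0.77 + 0.85 + 0.76] + 5.2 = 3.13 + 5.2 = 8.33.
Reliability = 8.33 / 9.2 = 0.9054.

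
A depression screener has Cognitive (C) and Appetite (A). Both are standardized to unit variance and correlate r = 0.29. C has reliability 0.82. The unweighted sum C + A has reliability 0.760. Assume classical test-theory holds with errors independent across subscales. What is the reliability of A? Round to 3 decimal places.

Var(C+A) = 2 + 2·0.29 = 2.580.
True-score variance = ρ_C + ρ_A + 2·0.29, so 0.760 = (0.82 + ρ_A + 0.58) / 2.580.
ρ_A = 0.760·2.580 − 0.82 − 0.58 = 0.561.

0.561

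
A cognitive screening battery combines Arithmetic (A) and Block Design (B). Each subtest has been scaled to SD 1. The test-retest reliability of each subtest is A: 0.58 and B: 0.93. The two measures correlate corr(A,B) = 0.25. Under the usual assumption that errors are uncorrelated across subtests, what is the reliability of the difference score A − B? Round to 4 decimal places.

Var(A−B) = 1 + 1 − 2·0.25 = 2 − 0.5 = 1.5.
Under uncorrelated errors the observed covariances equal the true-score covariances, so only the own-variance terms attenuate.
True-score variance = [0.58 + 0.93] − 0.5 = 1.51 − 0.5 = 1.01.
Reliability = 1.01 / 1.5 = 0.6733.

0.6733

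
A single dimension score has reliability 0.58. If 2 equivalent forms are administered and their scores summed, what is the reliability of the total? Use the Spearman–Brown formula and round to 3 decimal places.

0.734

ρ_k = kρ / (1 + (k−1)ρ) = 2·0.58 / (1 + 1·0.58) = 1.160 / 1.580 = 0.734.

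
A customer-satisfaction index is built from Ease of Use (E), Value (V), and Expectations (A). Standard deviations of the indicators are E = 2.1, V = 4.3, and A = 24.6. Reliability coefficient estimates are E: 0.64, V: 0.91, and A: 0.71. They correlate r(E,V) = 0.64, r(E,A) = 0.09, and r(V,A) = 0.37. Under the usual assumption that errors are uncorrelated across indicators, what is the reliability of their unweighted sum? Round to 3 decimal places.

0.754

Var(E+V+A) = 2.1² + 4.3² + 24.6² + 2·[2.1·4.3·0.64 + 2.1·24.6·0.09 + 4.3·24.6·0.37] = 628.06 + 99.1344 = 727.194.
Because errors are independent across components, Cov(Tᵢ,Tⱼ) = Cov(Xᵢ,Xⱼ); the off-diagonal part of the true-score variance is the same as above.
True-score variance = [2.1²·0.64 + 4.3²·0.91 + 24.6²·0.71] + 99.1344 = 449.312 + 99.1344 = 548.446.
Reliability = 548.446 / 727.194 = 0.754.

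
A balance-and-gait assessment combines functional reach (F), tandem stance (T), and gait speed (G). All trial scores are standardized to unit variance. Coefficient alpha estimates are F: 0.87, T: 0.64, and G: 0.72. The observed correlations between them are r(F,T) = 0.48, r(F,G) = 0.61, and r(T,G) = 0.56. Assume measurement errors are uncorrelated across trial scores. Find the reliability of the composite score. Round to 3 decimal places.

0.878

Var(F+T+G) = 3 + 2·[0.48 + 0.61 + 0.56] = 3 + 3.3 = 6.3.
With uncorrelated errors the cross-covariances are all true-score covariance, so they carry over unchanged; only the diagonal terms shrink to ρᵢσᵢ².
True-score variance = [0.87 + 0.64 + 0.72] + 3.3 = 2.23 + 3.3 = 5.53.
Reliability = 5.53 / 6.3 = 0.878.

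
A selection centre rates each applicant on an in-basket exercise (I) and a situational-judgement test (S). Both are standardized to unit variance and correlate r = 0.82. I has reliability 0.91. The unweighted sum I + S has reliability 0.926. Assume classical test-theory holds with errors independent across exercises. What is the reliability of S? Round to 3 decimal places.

0.821

Var(I+S) = 2 + 2·0.82 = 3.640.
True-score variance = ρ_I + ρ_S + 2·0.82, so 0.926 = (0.91 + ρ_S + 1.64) / 3.640.
ρ_S = 0.926·3.640 − 0.91 − 1.64 = 0.821.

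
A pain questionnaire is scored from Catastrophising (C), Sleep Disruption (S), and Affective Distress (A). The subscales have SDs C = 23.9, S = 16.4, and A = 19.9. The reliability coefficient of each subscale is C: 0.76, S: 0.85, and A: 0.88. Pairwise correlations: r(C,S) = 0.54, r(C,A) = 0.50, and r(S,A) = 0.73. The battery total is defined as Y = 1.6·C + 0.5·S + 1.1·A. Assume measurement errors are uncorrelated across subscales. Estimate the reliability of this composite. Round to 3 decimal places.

0.879

Var(Y) = 1.6²·23.9² + 0.5²·16.4² + 1.1²·19.9² + 2·[0.8·23.9·16.4·0.54 + 1.76·23.9·19.9·0.50 + 0.55·16.4·19.9·0.73] = 2008.71 + 1437.79 = 3446.5.
Under uncorrelated errors the observed covariances equal the true-score covariances, so only the own-variance terms attenuate.
True-score variance = [1.6²·23.9²·0.76 + 0.5²·16.4²·0.85 + 1.1²·19.9²·0.88] + 1437.79 = 1590.17 + 1437.79 = 3027.97.
Reliability = 3027.97 / 3446.5 = 0.879.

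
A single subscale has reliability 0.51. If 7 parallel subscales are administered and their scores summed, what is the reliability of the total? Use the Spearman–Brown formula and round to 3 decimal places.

0.879

ρ_k = kρ / (1 + (k−1)ρ) = 7·0.51 / (1 + 6·0.51) = 3.570 / 4.060 = 0.879.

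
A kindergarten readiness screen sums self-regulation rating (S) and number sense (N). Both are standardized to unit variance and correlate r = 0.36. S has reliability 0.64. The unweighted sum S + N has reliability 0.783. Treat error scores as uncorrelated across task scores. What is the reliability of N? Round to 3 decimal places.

Var(S+N) = 2 + 2·0.36 = 2.720.
True-score variance = ρ_S + ρ_N + 2·0.36, so 0.783 = (0.64 + ρ_N + 0.72) / 2.720.
ρ_N = 0.783·2.720 − 0.64 − 0.72 = 0.770.

0.770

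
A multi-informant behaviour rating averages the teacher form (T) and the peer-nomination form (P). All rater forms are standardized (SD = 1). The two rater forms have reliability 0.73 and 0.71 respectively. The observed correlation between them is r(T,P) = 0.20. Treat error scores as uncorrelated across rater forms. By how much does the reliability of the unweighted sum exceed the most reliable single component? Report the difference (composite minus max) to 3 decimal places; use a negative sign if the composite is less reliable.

Var(sum) = 2 + 0.4 = 2.4; true-score variance = 1.44 + 0.4 = 1.84; composite reliability = 0.7667.
Max component reliability = 0.7300.
Difference = 0.7667 − 0.7300 = 0.037.

0.037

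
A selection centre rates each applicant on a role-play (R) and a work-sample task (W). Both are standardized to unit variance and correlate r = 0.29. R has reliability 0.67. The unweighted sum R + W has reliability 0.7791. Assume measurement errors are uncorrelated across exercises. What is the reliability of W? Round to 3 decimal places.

Var(R+W) = 2 + 2·0.29 = 2.580.
True-score variance = ρ_R + ρ_W + 2·0.29, so 0.7791 = (0.67 + ρ_W + 0.58) / 2.580.
ρ_W = 0.7791·2.580 − 0.67 − 0.58 = 0.760.

0.760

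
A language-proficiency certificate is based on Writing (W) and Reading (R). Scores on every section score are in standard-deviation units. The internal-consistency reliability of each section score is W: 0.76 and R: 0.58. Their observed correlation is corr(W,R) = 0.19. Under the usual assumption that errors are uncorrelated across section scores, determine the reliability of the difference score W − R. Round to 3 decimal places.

0.593

Var(W−R) = 1 + 1 − 2·0.19 = 2 − 0.38 = 1.62.
Under uncorrelated errors the observed covariances equal the true-score covariances, so only the own-variance terms attenuate.
True-score variance = [0.76 + 0.58] − 0.38 = 1.34 − 0.38 = 0.96.
Reliability = 0.96 / 1.62 = 0.593.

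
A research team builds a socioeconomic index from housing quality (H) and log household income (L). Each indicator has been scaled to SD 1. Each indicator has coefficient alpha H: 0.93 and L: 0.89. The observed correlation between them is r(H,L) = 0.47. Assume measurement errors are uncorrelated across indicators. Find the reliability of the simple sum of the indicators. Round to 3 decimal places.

0.939

Var(H+L) = 2 + 2·[0.47] = 2 + 0.94 = 2.94.
Because errors are independent across components, Cov(Tᵢ,Tⱼ) = Cov(Xᵢ,Xⱼ); the off-diagonal part of the true-score variance is the same as above.
True-score variance = [0.93 + 0.89] + 0.94 = 1.82 + 0.94 = 2.76.
Reliability = 2.76 / 2.94 = 0.939.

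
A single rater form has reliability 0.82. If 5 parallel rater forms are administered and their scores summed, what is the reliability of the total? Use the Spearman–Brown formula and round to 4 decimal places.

ρ_k = kρ / (1 + (k−1)ρ) = 5·0.82 / (1 + 4·0.82) = 4.100 / 4.280 = 0.9579.

0.9579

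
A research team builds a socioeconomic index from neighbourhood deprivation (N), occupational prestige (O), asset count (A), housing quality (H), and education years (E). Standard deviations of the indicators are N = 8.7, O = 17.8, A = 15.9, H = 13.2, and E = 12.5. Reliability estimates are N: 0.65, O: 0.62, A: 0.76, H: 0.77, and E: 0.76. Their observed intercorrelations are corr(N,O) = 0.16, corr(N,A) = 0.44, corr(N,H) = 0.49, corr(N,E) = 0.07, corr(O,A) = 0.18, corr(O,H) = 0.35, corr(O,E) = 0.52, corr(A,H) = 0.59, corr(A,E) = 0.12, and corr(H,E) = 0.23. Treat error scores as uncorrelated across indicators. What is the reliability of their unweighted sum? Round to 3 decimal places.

0.867

Var(N+O+A+H+E) = 8.7² + 17.8² + 15.9² + 13.2² + 12.5² + 2·[8.7·17.8·0.16 + 8.7·15.9·0.44 + 8.7·13.2·0.49 + 8.7·12.5·0.07 + 17.8·15.9·0.18 + 17.8·13.2·0.35 + 17.8·12.5·0.52 + 15.9·13.2·0.59 + 15.9·12.5·0.12 + 13.2·12.5·0.23] = 975.83 + 1168.07 = 2143.9.
Because errors are independent across components, Cov(Tᵢ,Tⱼ) = Cov(Xᵢ,Xⱼ); the off-diagonal part of the true-score variance is the same as above.
True-score variance = [8.7²·0.65 + 17.8²·0.62 + 15.9²·0.76 + 13.2²·0.77 + 12.5²·0.76] + 1168.07 = 690.69 + 1168.07 = 1858.76.
Reliability = 1858.76 / 2143.9 = 0.867.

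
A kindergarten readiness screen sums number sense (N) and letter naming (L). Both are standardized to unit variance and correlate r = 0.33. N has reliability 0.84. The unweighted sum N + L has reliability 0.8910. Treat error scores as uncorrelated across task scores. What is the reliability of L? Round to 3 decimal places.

0.870

Var(N+L) = 2 + 2·0.33 = 2.660.
True-score variance = ρ_N + ρ_L + 2·0.33, so 0.8910 = (0.84 + ρ_L + 0.66) / 2.660.
ρ_L = 0.8910·2.660 − 0.84 − 0.66 = 0.870.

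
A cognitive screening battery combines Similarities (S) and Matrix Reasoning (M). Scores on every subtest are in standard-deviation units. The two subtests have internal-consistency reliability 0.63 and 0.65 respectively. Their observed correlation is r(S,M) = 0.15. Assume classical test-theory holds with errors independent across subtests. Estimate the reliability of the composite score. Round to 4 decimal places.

Var(S+M) = 2 + 2·[0.15] = 2 + 0.3 = 2.3.
With uncorrelated errors the cross-covariances are all true-score covariance, so they carry over unchanged; only the diagonal terms shrink to ρᵢσᵢ².
True-score variance = [0.63 + 0.65] + 0.3 = 1.28 + 0.3 = 1.58.
Reliability = 1.58 / 2.3 = 0.6870.

0.6870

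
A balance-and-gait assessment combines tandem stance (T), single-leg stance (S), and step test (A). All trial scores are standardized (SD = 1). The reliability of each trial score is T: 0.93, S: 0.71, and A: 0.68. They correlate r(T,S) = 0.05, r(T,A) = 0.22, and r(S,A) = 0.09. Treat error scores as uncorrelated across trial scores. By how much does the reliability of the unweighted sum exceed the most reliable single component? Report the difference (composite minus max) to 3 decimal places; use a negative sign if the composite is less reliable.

-0.113

Var(sum) = 3 + 0.72 = 3.72; true-score variance = 2.32 + 0.72 = 3.04; composite reliability = 0.8172.
Max component reliability = 0.9300.
Difference = 0.8172 − 0.9300 = -0.113.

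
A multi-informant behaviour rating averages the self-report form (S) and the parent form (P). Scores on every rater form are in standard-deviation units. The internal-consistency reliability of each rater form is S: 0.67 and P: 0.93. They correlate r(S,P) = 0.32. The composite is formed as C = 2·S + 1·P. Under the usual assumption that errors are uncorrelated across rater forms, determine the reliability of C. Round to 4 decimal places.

Var(C) = 2² + 1 + 2·[2·0.32] = 5 + 1.28 = 6.28.
Under uncorrelated errors the observed covariances equal the true-score covariances, so only the own-variance terms attenuate.
True-score variance = [2²·0.67 + 0.93] + 1.28 = 3.61 + 1.28 = 4.89.
Reliability = 4.89 / 6.28 = 0.7787.

0.7787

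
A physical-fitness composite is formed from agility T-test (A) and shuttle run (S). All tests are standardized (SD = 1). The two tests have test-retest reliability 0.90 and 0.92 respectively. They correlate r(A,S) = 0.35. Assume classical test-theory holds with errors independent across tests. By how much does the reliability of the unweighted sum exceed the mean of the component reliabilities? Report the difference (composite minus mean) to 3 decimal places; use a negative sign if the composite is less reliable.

0.023

Var(sum) = 2 + 0.7 = 2.7; true-score variance = 1.82 + 0.7 = 2.52; composite reliability = 0.9333.
Mean component reliability = 0.9100.
Difference = 0.9333 − 0.9100 = 0.023.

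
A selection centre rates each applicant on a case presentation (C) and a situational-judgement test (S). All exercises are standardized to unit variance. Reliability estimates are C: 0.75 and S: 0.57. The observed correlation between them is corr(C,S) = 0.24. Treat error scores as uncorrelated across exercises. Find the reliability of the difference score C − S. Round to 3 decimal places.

0.553

Var(C−S) = 1 + 1 − 2·0.24 = 2 − 0.48 = 1.52.
With uncorrelated errors the cross-covariances are all true-score covariance, so they carry over unchanged; only the diagonal terms shrink to ρᵢσᵢ².
True-score variance = [0.75 + 0.57] − 0.48 = 1.32 − 0.48 = 0.84.
Reliability = 0.84 / 1.52 = 0.553.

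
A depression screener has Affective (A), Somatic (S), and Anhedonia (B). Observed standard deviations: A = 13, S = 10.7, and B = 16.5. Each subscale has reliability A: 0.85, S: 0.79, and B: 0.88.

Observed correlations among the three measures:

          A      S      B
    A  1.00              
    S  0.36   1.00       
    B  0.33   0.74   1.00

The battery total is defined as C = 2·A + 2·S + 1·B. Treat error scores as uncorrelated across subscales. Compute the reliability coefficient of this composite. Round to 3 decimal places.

0.912

Var(C) = 2²·13² + 2²·10.7² + 16.5² + 2·[4·13·10.7·0.36 + 2·13·16.5·0.33 + 2·10.7·16.5·0.74] = 1406.21 + 1206.34 = 2612.55.
With uncorrelated errors the cross-covariances are all true-score covariance, so they carry over unchanged; only the diagonal terms shrink to ρᵢσᵢ².
True-score variance = [2²·13²·0.85 + 2²·10.7²·0.79 + 16.5²·0.88] + 1206.34 = 1175.97 + 1206.34 = 2382.3.
Reliability = 2382.3 / 2612.55 = 0.912.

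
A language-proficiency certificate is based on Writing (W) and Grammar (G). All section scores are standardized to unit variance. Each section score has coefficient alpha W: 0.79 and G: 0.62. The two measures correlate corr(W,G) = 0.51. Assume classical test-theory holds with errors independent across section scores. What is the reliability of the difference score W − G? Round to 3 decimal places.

Var(W−G) = 1 + 1 − 2·0.51 = 2 − 1.02 = 0.98.
Under uncorrelated errors the observed covariances equal the true-score covariances, so only the own-variance terms attenuate.
True-score variance = [0.79 + 0.62] − 1.02 = 1.41 − 1.02 = 0.39.
Reliability = 0.39 / 0.98 = 0.398.

0.398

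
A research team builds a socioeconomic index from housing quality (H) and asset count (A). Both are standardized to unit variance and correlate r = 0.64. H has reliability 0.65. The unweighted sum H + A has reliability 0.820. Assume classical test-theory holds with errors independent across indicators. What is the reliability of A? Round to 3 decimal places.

0.760

Var(H+A) = 2 + 2·0.64 = 3.280.
True-score variance = ρ_H + ρ_A + 2·0.64, so 0.820 = (0.65 + ρ_A + 1.28) / 3.280.
ρ_A = 0.820·3.280 − 0.65 − 1.28 = 0.760.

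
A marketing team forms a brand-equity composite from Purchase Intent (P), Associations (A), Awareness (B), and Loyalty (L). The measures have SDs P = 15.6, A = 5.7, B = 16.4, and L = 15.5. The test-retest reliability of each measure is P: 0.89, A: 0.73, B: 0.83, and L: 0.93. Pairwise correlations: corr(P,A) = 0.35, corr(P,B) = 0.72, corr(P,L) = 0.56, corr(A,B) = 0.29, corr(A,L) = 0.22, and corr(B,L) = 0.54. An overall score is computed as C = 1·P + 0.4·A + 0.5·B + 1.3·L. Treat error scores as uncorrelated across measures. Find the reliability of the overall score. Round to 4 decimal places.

0.9544

Var(C) = 15.6² + 0.4²·5.7² + 0.5²·16.4² + 1.3²·15.5² + 2·[0.4·15.6·5.7·0.35 + 0.5·15.6·16.4·0.72 + 1.3·15.6·15.5·0.56 + 0.2·5.7·16.4·0.29 + 0.52·5.7·15.5·0.22 + 0.65·16.4·15.5·0.54] = 721.821 + 770.67 = 1492.49.
Because errors are independent across components, Cov(Tᵢ,Tⱼ) = Cov(Xᵢ,Xⱼ); the off-diagonal part of the true-score variance is the same as above.
True-score variance = [15.6²·0.89 + 0.4²·5.7²·0.73 + 0.5²·16.4²·0.83 + 1.3²·15.5²·0.93] + 770.67 = 653.795 + 770.67 = 1424.47.
Reliability = 1424.47 / 1492.49 = 0.9544.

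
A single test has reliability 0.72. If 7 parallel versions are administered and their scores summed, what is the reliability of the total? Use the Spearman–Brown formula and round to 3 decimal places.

ρ_k = kρ / (1 + (k−1)ρ) = 7·0.72 / (1 + 6·0.72) = 5.040 / 5.320 = 0.947.

0.947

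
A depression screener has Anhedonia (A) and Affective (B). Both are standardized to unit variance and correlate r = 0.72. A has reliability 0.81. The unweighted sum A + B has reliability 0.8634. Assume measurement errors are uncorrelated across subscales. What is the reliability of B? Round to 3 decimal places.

0.720

Var(A+B) = 2 + 2·0.72 = 3.440.
True-score variance = ρ_A + ρ_B + 2·0.72, so 0.8634 = (0.81 + ρ_B + 1.44) / 3.440.
ρ_B = 0.8634·3.440 − 0.81 − 1.44 = 0.720.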